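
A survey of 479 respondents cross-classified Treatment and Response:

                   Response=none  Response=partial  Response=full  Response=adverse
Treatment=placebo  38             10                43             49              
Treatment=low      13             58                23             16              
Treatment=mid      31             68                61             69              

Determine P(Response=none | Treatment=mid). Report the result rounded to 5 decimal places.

0.13537

Total with Treatment=mid: 31 + 68 + 61 + 69 = 229.
P(Response=none | Treatment=mid) = 31/229 = 0.13537.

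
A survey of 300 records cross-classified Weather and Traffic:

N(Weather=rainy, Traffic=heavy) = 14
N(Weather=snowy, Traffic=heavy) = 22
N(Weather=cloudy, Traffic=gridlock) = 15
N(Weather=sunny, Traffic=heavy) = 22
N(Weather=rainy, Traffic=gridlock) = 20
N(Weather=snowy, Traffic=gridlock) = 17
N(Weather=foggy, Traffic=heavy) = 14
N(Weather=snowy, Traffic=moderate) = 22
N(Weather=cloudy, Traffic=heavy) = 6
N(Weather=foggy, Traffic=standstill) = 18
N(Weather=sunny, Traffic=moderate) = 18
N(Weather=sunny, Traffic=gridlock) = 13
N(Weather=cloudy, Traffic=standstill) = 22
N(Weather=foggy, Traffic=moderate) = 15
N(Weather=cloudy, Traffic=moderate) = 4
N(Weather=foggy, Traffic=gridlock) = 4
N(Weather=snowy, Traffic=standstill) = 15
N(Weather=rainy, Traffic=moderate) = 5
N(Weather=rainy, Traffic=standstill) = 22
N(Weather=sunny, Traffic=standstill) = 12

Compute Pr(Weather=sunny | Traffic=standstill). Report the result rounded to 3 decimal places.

0.135

Total with Traffic=standstill: 12 + 22 + 22 + 15 + 18 = 89.
P(Weather=sunny | Traffic=standstill) = 12/89 = 0.135.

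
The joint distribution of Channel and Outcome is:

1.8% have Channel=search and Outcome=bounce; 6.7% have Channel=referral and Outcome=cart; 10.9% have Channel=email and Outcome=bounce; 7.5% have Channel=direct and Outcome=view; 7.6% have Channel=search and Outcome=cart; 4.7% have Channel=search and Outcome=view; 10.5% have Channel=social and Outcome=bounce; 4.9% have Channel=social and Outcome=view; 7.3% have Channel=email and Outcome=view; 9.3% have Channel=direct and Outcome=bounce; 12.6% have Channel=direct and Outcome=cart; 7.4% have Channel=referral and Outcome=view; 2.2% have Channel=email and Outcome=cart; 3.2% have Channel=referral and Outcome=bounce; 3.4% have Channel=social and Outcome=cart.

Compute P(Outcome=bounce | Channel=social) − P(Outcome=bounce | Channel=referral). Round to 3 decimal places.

P(Channel=social) = 0.105 + 0.049 + 0.034 = 0.188; P(Outcome=bounce | Channel=social) = 0.105/0.188 = 0.5585.
P(Channel=referral) = 0.032 + 0.074 + 0.067 = 0.173; P(Outcome=bounce | Channel=referral) = 0.032/0.173 = 0.1850.
Difference = 0.374.

0.374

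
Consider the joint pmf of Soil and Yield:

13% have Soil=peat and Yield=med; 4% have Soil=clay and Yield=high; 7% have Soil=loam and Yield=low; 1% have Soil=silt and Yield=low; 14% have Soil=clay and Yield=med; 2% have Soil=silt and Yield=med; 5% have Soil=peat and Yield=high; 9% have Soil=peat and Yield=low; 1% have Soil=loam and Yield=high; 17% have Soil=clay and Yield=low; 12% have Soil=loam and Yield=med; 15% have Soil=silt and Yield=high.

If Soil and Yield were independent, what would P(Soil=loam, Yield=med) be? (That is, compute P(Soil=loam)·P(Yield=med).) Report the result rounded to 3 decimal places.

0.082

P(Soil=loam) = 0.07 + 0.12 + 0.01 = 0.20.
P(Yield=med) = 0.12 + 0.14 + 0.02 + 0.13 = 0.41.
Product: 0.20 × 0.41 = 0.082.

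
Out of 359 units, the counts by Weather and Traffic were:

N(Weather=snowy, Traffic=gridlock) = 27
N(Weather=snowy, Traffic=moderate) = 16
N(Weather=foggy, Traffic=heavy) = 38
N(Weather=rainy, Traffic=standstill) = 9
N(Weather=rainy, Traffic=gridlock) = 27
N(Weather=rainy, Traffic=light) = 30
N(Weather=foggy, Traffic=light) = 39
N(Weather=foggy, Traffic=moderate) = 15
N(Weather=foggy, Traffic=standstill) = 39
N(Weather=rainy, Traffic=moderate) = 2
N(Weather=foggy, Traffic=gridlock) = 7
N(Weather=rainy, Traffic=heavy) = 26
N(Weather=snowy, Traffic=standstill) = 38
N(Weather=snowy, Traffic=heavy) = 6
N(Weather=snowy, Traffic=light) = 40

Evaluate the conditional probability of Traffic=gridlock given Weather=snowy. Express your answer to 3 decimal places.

0.213

Total with Weather=snowy: 40 + 16 + 6 + 27 + 38 = 127.
P(Traffic=gridlock | Weather=snowy) = 27/127 = 0.213.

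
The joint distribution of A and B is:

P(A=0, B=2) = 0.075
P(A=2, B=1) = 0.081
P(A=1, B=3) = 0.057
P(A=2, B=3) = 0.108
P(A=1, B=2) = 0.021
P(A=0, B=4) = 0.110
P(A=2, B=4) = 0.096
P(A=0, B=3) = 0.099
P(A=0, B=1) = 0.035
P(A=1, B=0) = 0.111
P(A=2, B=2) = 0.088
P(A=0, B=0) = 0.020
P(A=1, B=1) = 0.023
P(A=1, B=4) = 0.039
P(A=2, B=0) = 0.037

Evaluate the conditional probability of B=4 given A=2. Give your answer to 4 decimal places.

0.2341

P(A=2) = 0.037 + 0.081 + 0.088 + 0.108 + 0.096 = 0.410.
P(B=4 | A=2) = 0.096/0.410 = 0.2341.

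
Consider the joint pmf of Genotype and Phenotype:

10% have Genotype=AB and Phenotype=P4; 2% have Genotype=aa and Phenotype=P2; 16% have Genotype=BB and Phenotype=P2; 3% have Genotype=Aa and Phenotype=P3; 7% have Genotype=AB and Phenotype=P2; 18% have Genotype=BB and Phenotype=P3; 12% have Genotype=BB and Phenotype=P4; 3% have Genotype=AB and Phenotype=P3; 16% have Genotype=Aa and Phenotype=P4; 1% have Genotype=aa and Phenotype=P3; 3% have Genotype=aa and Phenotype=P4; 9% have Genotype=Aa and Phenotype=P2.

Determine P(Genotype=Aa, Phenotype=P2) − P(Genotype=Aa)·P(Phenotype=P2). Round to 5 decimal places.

-0.00520

P(Genotype=Aa) = 0.09 + 0.03 + 0.16 = 0.28.
P(Phenotype=P2) = 0.09 + 0.02 + 0.07 + 0.16 = 0.34.
P(Genotype=Aa, Phenotype=P2) − P(Genotype=Aa)P(Phenotype=P2) = 0.09 − 0.28×0.34 = -0.00520.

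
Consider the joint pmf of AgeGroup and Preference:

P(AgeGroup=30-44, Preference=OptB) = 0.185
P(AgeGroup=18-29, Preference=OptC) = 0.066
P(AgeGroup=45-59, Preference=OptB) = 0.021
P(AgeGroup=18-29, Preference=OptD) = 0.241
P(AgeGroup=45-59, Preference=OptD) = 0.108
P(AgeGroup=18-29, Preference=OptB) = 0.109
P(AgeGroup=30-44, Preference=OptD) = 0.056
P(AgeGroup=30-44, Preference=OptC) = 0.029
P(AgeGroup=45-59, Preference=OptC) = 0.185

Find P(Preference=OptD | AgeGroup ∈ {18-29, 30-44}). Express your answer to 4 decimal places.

0.4329

P(AgeGroup=18-29) = 0.109 + 0.066 + 0.241 = 0.416.
P(AgeGroup=30-44) = 0.185 + 0.029 + 0.056 = 0.270.
P(AgeGroup ∈ {18-29, 30-44}) = 0.416 + 0.270 = 0.686; P(Preference=OptD, AgeGroup ∈ {18-29, 30-44}) = 0.241 + 0.056 = 0.297.
P(Preference=OptD | AgeGroup ∈ {18-29, 30-44}) = 0.297/0.686 = 0.4329.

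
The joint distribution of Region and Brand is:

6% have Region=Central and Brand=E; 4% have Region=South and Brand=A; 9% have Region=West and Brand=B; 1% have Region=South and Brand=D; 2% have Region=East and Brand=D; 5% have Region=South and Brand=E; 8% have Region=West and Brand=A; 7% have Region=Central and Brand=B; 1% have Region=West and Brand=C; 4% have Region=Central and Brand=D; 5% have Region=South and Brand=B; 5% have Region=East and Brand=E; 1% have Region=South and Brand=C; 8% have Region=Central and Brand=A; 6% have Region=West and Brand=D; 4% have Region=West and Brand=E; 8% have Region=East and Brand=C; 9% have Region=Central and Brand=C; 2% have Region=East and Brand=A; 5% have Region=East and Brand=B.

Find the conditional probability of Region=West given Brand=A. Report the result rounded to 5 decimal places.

P(Brand=A) = 0.04 + 0.02 + 0.08 + 0.08 = 0.22.
P(Region=West | Brand=A) = 0.08/0.22 = 0.36364.

0.36364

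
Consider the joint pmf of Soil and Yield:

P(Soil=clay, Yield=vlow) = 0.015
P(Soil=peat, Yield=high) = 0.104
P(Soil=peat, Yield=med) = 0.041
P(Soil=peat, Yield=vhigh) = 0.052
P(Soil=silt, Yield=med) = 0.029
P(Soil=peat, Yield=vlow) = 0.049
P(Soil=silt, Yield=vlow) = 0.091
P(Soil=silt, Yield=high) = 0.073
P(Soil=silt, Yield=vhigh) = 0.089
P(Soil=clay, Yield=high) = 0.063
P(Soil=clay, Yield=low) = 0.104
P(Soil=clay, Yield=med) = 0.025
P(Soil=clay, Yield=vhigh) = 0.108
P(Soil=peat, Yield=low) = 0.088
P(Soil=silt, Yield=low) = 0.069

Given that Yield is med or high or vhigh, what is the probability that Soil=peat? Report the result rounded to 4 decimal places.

0.3373

P(Yield=med) = 0.025 + 0.029 + 0.041 = 0.095.
P(Yield=high) = 0.063 + 0.073 + 0.104 = 0.240.
P(Yield=vhigh) = 0.108 + 0.089 + 0.052 = 0.249.
P(Yield ∈ {med, high, vhigh}) = 0.095 + 0.240 + 0.249 = 0.584; P(Soil=peat, Yield ∈ {med, high, vhigh}) = 0.041 + 0.104 + 0.052 = 0.197.
P(Soil=peat | Yield ∈ {med, high, vhigh}) = 0.197/0.584 = 0.3373.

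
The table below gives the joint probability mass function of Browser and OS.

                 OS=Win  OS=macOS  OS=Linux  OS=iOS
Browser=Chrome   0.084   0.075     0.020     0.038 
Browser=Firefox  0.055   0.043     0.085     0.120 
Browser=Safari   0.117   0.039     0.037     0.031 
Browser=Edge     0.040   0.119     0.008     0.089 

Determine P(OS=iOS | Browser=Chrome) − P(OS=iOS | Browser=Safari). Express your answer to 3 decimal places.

P(Browser=Chrome) = 0.084 + 0.075 + 0.020 + 0.038 = 0.217; P(OS=iOS | Browser=Chrome) = 0.038/0.217 = 0.1751.
P(Browser=Safari) = 0.117 + 0.039 + 0.037 + 0.031 = 0.224; P(OS=iOS | Browser=Safari) = 0.031/0.224 = 0.1384.
Difference = 0.037.

0.037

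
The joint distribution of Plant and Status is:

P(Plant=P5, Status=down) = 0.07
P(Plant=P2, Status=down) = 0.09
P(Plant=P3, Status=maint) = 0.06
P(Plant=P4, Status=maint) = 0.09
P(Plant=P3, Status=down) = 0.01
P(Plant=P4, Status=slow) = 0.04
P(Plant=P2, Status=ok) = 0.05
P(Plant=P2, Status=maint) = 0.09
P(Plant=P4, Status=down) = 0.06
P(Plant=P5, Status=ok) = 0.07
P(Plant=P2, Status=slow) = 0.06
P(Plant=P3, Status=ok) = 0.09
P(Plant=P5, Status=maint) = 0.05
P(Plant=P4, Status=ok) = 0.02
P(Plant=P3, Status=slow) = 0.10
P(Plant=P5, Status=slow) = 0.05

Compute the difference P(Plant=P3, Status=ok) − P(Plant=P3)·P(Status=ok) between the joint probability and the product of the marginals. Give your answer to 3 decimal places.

P(Plant=P3) = 0.09 + 0.10 + 0.01 + 0.06 = 0.26.
P(Status=ok) = 0.05 + 0.09 + 0.02 + 0.07 = 0.23.
P(Plant=P3, Status=ok) − P(Plant=P3)P(Status=ok) = 0.09 − 0.26×0.23 = 0.030.

0.030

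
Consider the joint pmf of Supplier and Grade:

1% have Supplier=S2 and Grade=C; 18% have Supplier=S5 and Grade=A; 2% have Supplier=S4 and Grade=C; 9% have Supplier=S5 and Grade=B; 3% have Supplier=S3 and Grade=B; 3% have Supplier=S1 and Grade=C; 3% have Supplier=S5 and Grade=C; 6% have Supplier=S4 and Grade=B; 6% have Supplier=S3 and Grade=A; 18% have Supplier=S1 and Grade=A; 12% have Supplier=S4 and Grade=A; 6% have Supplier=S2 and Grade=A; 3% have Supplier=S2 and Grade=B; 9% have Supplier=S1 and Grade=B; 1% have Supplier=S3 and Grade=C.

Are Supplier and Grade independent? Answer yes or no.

Every cell satisfies P(Supplier,Grade) = P(Supplier)·P(Grade). For instance P(Supplier=S5) = 0.30, P(Grade=C) = 0.10, and 0.30×0.10 = 0.03 matches the joint entry. So Supplier and Grade are independent.

yes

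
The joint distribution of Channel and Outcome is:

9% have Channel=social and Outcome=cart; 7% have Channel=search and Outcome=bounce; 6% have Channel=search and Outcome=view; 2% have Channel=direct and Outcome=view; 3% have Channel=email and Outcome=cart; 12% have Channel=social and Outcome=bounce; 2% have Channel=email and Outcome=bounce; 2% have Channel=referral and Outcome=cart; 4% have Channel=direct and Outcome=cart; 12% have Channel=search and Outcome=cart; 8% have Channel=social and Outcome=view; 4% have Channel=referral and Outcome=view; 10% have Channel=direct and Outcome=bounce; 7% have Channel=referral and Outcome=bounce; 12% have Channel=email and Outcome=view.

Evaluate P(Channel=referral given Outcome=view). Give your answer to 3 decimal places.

0.125

P(Outcome=view) = 0.12 + 0.06 + 0.08 + 0.02 + 0.04 = 0.32.
P(Channel=referral | Outcome=view) = 0.04/0.32 = 0.125.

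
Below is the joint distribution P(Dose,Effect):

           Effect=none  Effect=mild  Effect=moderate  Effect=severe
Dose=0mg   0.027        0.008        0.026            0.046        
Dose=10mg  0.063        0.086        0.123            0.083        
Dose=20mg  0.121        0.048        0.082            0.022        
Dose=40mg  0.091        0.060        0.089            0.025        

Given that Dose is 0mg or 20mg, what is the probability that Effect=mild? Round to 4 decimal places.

P(Dose=0mg) = 0.027 + 0.008 + 0.026 + 0.046 = 0.107.
P(Dose=20mg) = 0.121 + 0.048 + 0.082 + 0.022 = 0.273.
P(Dose ∈ {0mg, 20mg}) = 0.107 + 0.273 = 0.380; P(Effect=mild, Dose ∈ {0mg, 20mg}) = 0.008 + 0.048 = 0.056.
P(Effect=mild | Dose ∈ {0mg, 20mg}) = 0.056/0.380 = 0.1474.

0.1474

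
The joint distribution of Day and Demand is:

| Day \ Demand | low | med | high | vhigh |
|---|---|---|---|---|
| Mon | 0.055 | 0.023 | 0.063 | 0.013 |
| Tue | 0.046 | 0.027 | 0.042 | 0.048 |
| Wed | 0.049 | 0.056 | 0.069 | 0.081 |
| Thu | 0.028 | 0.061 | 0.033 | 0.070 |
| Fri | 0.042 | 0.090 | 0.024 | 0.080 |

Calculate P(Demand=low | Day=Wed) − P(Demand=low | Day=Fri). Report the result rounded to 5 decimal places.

0.01419

P(Day=Wed) = 0.049 + 0.056 + 0.069 + 0.081 = 0.255; P(Demand=low | Day=Wed) = 0.049/0.255 = 0.192157.
P(Day=Fri) = 0.042 + 0.090 + 0.024 + 0.080 = 0.236; P(Demand=low | Day=Fri) = 0.042/0.236 = 0.177966.
Difference = 0.01419.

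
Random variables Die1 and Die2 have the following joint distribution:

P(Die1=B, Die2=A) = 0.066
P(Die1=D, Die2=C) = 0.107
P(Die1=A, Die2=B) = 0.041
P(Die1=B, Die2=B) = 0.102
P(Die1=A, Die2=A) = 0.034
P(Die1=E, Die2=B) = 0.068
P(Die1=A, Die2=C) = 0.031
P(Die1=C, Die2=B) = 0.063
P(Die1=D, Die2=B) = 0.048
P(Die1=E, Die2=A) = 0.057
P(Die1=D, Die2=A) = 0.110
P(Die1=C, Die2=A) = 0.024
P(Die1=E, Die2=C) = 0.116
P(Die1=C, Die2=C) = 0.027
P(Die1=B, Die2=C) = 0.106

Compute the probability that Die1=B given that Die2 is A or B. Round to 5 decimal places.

0.27406

P(Die2=A) = 0.034 + 0.066 + 0.024 + 0.110 + 0.057 = 0.291.
P(Die2=B) = 0.041 + 0.102 + 0.063 + 0.048 + 0.068 = 0.322.
P(Die2 ∈ {A, B}) = 0.291 + 0.322 = 0.613; P(Die1=B, Die2 ∈ {A, B}) = 0.066 + 0.102 = 0.168.
P(Die1=B | Die2 ∈ {A, B}) = 0.168/0.613 = 0.27406.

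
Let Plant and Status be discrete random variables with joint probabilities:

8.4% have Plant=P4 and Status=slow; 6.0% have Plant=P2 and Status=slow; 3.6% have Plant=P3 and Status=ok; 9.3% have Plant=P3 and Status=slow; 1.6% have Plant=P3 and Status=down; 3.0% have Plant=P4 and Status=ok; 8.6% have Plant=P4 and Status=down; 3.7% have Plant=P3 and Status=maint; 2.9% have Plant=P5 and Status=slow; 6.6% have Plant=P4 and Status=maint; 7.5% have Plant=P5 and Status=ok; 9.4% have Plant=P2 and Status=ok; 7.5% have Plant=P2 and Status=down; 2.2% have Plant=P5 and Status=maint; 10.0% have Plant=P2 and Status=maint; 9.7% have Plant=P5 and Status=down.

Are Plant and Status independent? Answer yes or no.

no

P(Plant=P3) = 0.182 and P(Status=slow) = 0.266, so their product is 0.04841, but P(Plant=P3, Status=slow) = 0.093. Since these differ, Plant and Status are not independent.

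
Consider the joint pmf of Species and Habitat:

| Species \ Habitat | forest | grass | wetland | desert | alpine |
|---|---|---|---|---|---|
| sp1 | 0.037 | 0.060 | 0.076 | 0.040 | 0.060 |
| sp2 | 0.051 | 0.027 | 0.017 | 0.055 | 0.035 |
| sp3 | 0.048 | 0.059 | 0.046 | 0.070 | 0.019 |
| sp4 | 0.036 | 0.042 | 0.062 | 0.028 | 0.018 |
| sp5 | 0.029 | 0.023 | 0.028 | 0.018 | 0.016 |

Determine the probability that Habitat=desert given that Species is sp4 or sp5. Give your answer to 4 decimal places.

0.1533

P(Species=sp4) = 0.036 + 0.042 + 0.062 + 0.028 + 0.018 = 0.186.
P(Species=sp5) = 0.029 + 0.023 + 0.028 + 0.018 + 0.016 = 0.114.
P(Species ∈ {sp4, sp5}) = 0.186 + 0.114 = 0.300; P(Habitat=desert, Species ∈ {sp4, sp5}) = 0.028 + 0.018 = 0.046.
P(Habitat=desert | Species ∈ {sp4, sp5}) = 0.046/0.300 = 0.1533.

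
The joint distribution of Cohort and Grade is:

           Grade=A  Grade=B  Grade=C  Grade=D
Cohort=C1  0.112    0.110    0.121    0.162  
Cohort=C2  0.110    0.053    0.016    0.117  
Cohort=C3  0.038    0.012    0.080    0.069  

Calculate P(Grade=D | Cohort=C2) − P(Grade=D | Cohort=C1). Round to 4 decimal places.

P(Cohort=C2) = 0.110 + 0.053 + 0.016 + 0.117 = 0.296; P(Grade=D | Cohort=C2) = 0.117/0.296 = 0.39527.
P(Cohort=C1) = 0.112 + 0.110 + 0.121 + 0.162 = 0.505; P(Grade=D | Cohort=C1) = 0.162/0.505 = 0.32079.
Difference = 0.0745.

0.0745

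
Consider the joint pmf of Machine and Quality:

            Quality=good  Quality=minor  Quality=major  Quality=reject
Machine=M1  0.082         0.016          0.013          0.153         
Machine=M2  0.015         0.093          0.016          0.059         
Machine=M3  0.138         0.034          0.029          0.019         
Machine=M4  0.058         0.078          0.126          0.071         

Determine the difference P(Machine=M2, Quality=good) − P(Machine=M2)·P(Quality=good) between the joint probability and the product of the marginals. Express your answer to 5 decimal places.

P(Machine=M2) = 0.015 + 0.093 + 0.016 + 0.059 = 0.183.
P(Quality=good) = 0.082 + 0.015 + 0.138 + 0.058 = 0.293.
P(Machine=M2, Quality=good) − P(Machine=M2)P(Quality=good) = 0.015 − 0.183×0.293 = -0.03862.

-0.03862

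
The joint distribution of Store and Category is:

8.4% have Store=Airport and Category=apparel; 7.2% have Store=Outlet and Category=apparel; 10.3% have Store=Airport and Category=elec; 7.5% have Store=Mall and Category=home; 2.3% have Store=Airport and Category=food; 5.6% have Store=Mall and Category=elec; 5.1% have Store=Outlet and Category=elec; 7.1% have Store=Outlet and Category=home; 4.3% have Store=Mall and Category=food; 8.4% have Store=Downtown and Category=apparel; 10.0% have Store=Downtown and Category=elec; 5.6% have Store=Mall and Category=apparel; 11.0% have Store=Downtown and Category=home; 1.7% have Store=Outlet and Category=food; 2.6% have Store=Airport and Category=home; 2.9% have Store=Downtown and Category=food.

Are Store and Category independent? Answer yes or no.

P(Store=Airport) = 0.236 and P(Category=home) = 0.282, so their product is 0.06655, but P(Store=Airport, Category=home) = 0.026. Since these differ, Store and Category are not independent.

no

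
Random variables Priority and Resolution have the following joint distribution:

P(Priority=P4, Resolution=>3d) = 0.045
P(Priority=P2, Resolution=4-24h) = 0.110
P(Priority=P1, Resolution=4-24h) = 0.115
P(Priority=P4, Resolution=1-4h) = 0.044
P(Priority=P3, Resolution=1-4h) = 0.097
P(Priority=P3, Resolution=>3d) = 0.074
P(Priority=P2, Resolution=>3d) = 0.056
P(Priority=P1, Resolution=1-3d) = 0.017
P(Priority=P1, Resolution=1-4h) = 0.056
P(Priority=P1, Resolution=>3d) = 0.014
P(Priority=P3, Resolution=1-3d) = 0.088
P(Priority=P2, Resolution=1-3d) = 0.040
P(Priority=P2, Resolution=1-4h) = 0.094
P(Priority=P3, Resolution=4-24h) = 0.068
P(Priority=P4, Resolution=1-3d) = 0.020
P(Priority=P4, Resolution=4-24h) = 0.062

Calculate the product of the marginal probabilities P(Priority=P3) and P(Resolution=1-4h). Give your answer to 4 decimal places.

P(Priority=P3) = 0.097 + 0.068 + 0.088 + 0.074 = 0.327.
P(Resolution=1-4h) = 0.056 + 0.094 + 0.097 + 0.044 = 0.291.
Product: 0.327 × 0.291 = 0.0952.

0.0952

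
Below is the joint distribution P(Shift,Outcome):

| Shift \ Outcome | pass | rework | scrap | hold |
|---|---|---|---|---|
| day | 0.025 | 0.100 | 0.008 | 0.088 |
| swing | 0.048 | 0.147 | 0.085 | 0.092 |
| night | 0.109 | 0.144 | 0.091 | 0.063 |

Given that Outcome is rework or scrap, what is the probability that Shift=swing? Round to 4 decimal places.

0.4035

P(Outcome=rework) = 0.100 + 0.147 + 0.144 = 0.391.
P(Outcome=scrap) = 0.008 + 0.085 + 0.091 = 0.184.
P(Outcome ∈ {rework, scrap}) = 0.391 + 0.184 = 0.575; P(Shift=swing, Outcome ∈ {rework, scrap}) = 0.147 + 0.085 = 0.232.
P(Shift=swing | Outcome ∈ {rework, scrap}) = 0.232/0.575 = 0.4035.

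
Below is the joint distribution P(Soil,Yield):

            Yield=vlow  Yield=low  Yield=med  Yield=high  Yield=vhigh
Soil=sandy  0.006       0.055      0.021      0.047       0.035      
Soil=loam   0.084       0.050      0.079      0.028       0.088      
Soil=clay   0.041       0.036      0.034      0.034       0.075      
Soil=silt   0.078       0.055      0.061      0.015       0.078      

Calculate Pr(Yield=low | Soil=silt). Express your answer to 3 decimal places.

P(Soil=silt) = 0.078 + 0.055 + 0.061 + 0.015 + 0.078 = 0.287.
P(Yield=low | Soil=silt) = 0.055/0.287 = 0.192.

0.192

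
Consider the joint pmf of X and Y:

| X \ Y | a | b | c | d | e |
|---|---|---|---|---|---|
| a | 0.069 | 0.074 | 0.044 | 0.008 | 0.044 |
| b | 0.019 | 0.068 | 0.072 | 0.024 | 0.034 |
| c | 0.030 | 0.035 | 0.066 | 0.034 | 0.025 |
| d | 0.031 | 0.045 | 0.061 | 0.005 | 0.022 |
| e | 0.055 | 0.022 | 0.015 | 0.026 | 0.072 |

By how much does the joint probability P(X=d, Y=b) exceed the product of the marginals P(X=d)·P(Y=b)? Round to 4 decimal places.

P(X=d) = 0.031 + 0.045 + 0.061 + 0.005 + 0.022 = 0.164.
P(Y=b) = 0.074 + 0.068 + 0.035 + 0.045 + 0.022 = 0.244.
P(X=d, Y=b) − P(X=d)P(Y=b) = 0.045 − 0.164×0.244 = 0.0050.

0.0050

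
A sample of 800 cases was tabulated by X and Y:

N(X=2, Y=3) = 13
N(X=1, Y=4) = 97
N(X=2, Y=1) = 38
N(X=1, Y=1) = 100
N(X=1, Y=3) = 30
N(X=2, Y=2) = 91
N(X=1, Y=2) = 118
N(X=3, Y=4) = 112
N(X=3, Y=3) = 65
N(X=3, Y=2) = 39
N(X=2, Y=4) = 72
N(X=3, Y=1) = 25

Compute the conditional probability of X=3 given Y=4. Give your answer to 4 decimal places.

0.3986

Total with Y=4: 97 + 72 + 112 = 281.
P(X=3 | Y=4) = 112/281 = 0.3986.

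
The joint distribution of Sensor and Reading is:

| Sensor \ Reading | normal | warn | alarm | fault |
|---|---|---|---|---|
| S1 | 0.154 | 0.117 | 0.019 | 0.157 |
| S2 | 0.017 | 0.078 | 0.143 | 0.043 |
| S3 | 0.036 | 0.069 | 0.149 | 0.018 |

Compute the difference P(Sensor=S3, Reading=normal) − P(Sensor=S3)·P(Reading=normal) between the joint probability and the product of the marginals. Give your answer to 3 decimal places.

P(Sensor=S3) = 0.036 + 0.069 + 0.149 + 0.018 = 0.272.
P(Reading=normal) = 0.154 + 0.017 + 0.036 = 0.207.
P(Sensor=S3, Reading=normal) − P(Sensor=S3)P(Reading=normal) = 0.036 − 0.272×0.207 = -0.020.

-0.020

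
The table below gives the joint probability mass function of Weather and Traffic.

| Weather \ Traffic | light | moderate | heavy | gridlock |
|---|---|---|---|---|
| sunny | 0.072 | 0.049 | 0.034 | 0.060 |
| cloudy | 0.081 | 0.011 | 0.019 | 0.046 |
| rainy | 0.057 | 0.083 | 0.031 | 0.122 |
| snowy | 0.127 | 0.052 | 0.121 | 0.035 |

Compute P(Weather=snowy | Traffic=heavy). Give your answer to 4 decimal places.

0.5902

P(Traffic=heavy) = 0.034 + 0.019 + 0.031 + 0.121 = 0.205.
P(Weather=snowy | Traffic=heavy) = 0.121/0.205 = 0.5902.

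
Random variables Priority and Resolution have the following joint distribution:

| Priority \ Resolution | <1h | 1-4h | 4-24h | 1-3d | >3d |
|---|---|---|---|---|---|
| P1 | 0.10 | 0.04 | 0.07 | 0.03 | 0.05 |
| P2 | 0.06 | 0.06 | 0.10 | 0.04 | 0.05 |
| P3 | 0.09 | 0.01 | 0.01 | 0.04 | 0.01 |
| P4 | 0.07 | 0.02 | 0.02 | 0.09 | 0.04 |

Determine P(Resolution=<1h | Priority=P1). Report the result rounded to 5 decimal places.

P(Priority=P1) = 0.10 + 0.04 + 0.07 + 0.03 + 0.05 = 0.29.
P(Resolution=<1h | Priority=P1) = 0.10/0.29 = 0.34483.

0.34483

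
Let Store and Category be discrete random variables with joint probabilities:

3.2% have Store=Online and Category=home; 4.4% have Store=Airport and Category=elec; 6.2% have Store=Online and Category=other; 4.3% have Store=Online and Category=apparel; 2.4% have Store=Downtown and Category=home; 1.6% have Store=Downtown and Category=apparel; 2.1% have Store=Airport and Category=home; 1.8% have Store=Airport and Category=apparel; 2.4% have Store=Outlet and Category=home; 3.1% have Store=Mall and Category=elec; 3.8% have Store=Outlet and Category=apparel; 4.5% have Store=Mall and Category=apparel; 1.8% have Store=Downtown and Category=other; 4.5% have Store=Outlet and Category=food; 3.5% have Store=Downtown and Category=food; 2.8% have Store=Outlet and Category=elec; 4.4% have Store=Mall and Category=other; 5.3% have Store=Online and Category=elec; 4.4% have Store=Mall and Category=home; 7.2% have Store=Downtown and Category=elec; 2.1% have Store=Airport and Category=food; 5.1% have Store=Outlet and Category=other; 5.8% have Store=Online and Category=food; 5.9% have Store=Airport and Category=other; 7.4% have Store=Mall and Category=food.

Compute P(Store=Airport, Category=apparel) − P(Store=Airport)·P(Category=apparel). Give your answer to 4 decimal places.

-0.0081

P(Store=Airport) = 0.021 + 0.018 + 0.044 + 0.021 + 0.059 = 0.163.
P(Category=apparel) = 0.016 + 0.045 + 0.018 + 0.038 + 0.043 = 0.160.
P(Store=Airport, Category=apparel) − P(Store=Airport)P(Category=apparel) = 0.018 − 0.163×0.160 = -0.0081.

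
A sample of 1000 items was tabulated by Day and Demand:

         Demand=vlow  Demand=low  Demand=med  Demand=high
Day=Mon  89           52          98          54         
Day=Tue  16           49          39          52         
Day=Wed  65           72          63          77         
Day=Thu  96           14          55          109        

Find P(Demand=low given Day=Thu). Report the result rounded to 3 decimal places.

Total with Day=Thu: 96 + 14 + 55 + 109 = 274.
P(Demand=low | Day=Thu) = 14/274 = 0.051.

0.051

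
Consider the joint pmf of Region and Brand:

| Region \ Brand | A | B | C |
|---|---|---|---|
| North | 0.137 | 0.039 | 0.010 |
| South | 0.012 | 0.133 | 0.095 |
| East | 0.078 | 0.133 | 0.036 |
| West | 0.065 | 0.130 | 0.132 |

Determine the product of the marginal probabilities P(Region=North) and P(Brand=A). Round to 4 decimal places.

P(Region=North) = 0.137 + 0.039 + 0.010 = 0.186.
P(Brand=A) = 0.137 + 0.012 + 0.078 + 0.065 = 0.292.
Product: 0.186 × 0.292 = 0.0543.

0.0543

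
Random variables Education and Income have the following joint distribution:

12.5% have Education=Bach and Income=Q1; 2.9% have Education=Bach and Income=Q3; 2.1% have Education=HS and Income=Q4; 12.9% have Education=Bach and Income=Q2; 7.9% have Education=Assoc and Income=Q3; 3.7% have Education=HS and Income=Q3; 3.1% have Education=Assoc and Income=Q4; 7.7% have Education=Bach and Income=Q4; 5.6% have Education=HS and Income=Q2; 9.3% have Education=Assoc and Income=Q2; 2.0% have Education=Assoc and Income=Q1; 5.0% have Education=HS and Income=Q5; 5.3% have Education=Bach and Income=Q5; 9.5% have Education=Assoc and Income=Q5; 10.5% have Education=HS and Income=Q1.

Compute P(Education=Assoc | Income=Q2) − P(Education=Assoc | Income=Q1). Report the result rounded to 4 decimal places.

0.2545

P(Income=Q2) = 0.056 + 0.093 + 0.129 = 0.278; P(Education=Assoc | Income=Q2) = 0.093/0.278 = 0.33453.
P(Income=Q1) = 0.105 + 0.020 + 0.125 = 0.250; P(Education=Assoc | Income=Q1) = 0.020/0.250 = 0.08000.
Difference = 0.2545.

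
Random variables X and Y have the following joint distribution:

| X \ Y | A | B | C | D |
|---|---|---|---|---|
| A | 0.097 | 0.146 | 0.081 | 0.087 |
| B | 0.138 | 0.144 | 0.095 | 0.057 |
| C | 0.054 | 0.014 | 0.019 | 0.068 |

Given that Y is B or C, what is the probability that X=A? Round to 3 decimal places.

0.455

P(Y=B) = 0.146 + 0.144 + 0.014 = 0.304.
P(Y=C) = 0.081 + 0.095 + 0.019 = 0.195.
P(Y ∈ {B, C}) = 0.304 + 0.195 = 0.499; P(X=A, Y ∈ {B, C}) = 0.146 + 0.081 = 0.227.
P(X=A | Y ∈ {B, C}) = 0.227/0.499 = 0.455.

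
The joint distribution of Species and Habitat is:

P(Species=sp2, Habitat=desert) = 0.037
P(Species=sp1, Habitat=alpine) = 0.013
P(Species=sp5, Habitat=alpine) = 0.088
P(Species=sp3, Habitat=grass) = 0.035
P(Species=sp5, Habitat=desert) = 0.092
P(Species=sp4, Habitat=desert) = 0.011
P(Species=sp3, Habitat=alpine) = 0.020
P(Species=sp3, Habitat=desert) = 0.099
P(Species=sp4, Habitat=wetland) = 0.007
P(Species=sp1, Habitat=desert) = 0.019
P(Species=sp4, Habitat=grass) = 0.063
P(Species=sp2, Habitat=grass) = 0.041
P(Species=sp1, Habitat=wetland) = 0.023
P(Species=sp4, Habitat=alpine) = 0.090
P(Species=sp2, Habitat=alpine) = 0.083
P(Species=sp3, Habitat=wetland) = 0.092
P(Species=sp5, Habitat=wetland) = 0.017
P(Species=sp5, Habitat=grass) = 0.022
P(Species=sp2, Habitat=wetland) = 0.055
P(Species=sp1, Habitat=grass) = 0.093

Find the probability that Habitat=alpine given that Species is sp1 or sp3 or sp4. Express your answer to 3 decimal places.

0.218

P(Species=sp1) = 0.093 + 0.023 + 0.019 + 0.013 = 0.148.
P(Species=sp3) = 0.035 + 0.092 + 0.099 + 0.020 = 0.246.
P(Species=sp4) = 0.063 + 0.007 + 0.011 + 0.090 = 0.171.
P(Species ∈ {sp1, sp3, sp4}) = 0.148 + 0.246 + 0.171 = 0.565; P(Habitat=alpine, Species ∈ {sp1, sp3, sp4}) = 0.013 + 0.020 + 0.090 = 0.123.
P(Habitat=alpine | Species ∈ {sp1, sp3, sp4}) = 0.123/0.565 = 0.218.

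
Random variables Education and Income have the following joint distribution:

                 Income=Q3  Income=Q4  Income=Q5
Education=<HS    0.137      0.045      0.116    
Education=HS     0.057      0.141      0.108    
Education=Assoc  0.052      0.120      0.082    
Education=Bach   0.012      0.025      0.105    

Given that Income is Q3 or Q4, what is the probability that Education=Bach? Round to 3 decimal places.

P(Income=Q3) = 0.137 + 0.057 + 0.052 + 0.012 = 0.258.
P(Income=Q4) = 0.045 + 0.141 + 0.120 + 0.025 = 0.331.
P(Income ∈ {Q3, Q4}) = 0.258 + 0.331 = 0.589; P(Education=Bach, Income ∈ {Q3, Q4}) = 0.012 + 0.025 = 0.037.
P(Education=Bach | Income ∈ {Q3, Q4}) = 0.037/0.589 = 0.063.

0.063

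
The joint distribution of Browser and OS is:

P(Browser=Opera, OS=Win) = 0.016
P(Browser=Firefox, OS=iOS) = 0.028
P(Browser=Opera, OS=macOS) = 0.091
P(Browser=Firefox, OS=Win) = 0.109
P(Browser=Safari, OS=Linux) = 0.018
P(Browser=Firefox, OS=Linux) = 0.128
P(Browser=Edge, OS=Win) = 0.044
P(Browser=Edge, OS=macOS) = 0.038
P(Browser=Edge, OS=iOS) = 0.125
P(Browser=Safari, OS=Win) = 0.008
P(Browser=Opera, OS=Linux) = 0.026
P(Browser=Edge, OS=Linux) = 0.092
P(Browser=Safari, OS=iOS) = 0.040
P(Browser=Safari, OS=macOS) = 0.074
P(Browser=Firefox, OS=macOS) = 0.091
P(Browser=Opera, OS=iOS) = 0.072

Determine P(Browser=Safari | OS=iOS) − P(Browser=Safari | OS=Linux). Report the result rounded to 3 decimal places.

0.083

P(OS=iOS) = 0.028 + 0.040 + 0.125 + 0.072 = 0.265; P(Browser=Safari | OS=iOS) = 0.040/0.265 = 0.1509.
P(OS=Linux) = 0.128 + 0.018 + 0.092 + 0.026 = 0.264; P(Browser=Safari | OS=Linux) = 0.018/0.264 = 0.0682.
Difference = 0.083.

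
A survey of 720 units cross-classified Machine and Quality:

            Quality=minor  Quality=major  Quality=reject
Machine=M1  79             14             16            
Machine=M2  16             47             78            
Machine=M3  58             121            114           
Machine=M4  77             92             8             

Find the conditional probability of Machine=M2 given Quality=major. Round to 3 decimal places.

Total with Quality=major: 14 + 47 + 121 + 92 = 274.
P(Machine=M2 | Quality=major) = 47/274 = 0.172.

0.172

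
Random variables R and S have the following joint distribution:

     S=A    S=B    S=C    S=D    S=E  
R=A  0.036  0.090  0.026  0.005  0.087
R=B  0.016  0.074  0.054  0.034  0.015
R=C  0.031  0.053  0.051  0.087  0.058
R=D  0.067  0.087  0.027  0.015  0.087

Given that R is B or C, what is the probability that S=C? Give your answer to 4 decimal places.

0.2220

P(R=B) = 0.016 + 0.074 + 0.054 + 0.034 + 0.015 = 0.193.
P(R=C) = 0.031 + 0.053 + 0.051 + 0.087 + 0.058 = 0.280.
P(R ∈ {B, C}) = 0.193 + 0.280 = 0.473; P(S=C, R ∈ {B, C}) = 0.054 + 0.051 = 0.105.
P(S=C | R ∈ {B, C}) = 0.105/0.473 = 0.2220.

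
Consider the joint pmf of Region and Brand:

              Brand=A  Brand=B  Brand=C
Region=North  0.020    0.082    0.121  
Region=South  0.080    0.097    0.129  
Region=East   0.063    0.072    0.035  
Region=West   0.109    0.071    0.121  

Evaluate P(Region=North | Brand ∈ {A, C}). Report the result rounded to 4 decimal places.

0.2080

P(Brand=A) = 0.020 + 0.080 + 0.063 + 0.109 = 0.272.
P(Brand=C) = 0.121 + 0.129 + 0.035 + 0.121 = 0.406.
P(Brand ∈ {A, C}) = 0.272 + 0.406 = 0.678; P(Region=North, Brand ∈ {A, C}) = 0.020 + 0.121 = 0.141.
P(Region=North | Brand ∈ {A, C}) = 0.141/0.678 = 0.2080.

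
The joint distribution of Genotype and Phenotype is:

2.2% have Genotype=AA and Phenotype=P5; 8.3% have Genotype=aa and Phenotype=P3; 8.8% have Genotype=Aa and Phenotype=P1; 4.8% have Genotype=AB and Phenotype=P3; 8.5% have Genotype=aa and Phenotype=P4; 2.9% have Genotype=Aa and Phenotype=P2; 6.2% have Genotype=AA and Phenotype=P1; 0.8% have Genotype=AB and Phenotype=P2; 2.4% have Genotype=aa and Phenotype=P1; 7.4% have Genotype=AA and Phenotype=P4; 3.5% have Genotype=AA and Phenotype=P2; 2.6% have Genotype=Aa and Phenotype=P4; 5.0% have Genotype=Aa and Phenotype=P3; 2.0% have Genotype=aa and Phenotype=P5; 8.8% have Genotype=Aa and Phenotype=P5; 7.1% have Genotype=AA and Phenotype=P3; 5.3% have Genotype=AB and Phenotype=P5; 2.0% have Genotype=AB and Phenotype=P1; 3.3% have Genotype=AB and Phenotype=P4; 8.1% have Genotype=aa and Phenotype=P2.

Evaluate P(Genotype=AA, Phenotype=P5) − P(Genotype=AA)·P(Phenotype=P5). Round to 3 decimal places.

P(Genotype=AA) = 0.062 + 0.035 + 0.071 + 0.074 + 0.022 = 0.264.
P(Phenotype=P5) = 0.022 + 0.088 + 0.020 + 0.053 = 0.183.
P(Genotype=AA, Phenotype=P5) − P(Genotype=AA)P(Phenotype=P5) = 0.022 − 0.264×0.183 = -0.026.

-0.026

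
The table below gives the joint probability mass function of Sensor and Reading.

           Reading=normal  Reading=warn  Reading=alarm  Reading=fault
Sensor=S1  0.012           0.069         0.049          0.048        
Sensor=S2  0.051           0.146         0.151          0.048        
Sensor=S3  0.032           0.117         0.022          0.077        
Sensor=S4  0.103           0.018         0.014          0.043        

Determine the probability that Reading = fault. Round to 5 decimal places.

P(Reading=fault) = 0.048 + 0.048 + 0.077 + 0.043 = 0.216.

0.21600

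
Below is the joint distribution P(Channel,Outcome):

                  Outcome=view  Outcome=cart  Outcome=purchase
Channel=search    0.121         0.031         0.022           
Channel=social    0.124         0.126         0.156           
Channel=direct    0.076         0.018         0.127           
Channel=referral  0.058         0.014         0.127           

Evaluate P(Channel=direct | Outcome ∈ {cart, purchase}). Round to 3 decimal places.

P(Outcome=cart) = 0.031 + 0.126 + 0.018 + 0.014 = 0.189.
P(Outcome=purchase) = 0.022 + 0.156 + 0.127 + 0.127 = 0.432.
P(Outcome ∈ {cart, purchase}) = 0.189 + 0.432 = 0.621; P(Channel=direct, Outcome ∈ {cart, purchase}) = 0.018 + 0.127 = 0.145.
P(Channel=direct | Outcome ∈ {cart, purchase}) = 0.145/0.621 = 0.233.

0.233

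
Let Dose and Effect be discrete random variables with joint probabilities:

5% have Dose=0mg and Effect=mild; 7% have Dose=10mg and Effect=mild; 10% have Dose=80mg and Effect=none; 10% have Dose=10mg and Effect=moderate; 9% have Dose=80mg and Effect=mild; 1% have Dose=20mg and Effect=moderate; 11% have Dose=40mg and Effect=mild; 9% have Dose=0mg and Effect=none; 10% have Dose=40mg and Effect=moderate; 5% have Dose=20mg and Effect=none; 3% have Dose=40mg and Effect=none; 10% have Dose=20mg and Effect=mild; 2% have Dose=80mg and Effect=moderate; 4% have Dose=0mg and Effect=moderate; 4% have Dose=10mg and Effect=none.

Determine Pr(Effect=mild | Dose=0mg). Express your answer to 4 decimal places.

P(Dose=0mg) = 0.09 + 0.05 + 0.04 = 0.18.
P(Effect=mild | Dose=0mg) = 0.05/0.18 = 0.2778.

0.2778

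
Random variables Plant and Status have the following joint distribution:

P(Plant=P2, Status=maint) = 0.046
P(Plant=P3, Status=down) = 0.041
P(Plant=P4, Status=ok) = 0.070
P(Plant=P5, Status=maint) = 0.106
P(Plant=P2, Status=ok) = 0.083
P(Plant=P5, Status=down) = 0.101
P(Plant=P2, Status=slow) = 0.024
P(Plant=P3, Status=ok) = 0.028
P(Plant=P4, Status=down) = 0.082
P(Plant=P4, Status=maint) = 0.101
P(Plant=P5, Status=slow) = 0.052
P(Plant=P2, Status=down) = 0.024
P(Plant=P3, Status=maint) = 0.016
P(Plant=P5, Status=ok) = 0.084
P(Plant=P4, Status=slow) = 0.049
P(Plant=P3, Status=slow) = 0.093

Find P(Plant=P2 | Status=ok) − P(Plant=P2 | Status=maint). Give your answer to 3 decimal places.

P(Status=ok) = 0.083 + 0.028 + 0.070 + 0.084 = 0.265; P(Plant=P2 | Status=ok) = 0.083/0.265 = 0.3132.
P(Status=maint) = 0.046 + 0.016 + 0.101 + 0.106 = 0.269; P(Plant=P2 | Status=maint) = 0.046/0.269 = 0.1710.
Difference = 0.142.

0.142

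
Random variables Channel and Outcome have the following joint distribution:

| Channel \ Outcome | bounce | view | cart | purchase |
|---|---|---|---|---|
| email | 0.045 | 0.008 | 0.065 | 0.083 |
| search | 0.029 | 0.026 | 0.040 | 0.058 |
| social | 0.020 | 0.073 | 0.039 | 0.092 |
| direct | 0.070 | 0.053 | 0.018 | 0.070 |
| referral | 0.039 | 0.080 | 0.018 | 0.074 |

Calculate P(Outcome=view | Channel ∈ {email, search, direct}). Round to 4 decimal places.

0.1540

P(Channel=email) = 0.045 + 0.008 + 0.065 + 0.083 = 0.201.
P(Channel=search) = 0.029 + 0.026 + 0.040 + 0.058 = 0.153.
P(Channel=direct) = 0.070 + 0.053 + 0.018 + 0.070 = 0.211.
P(Channel ∈ {email, search, direct}) = 0.201 + 0.153 + 0.211 = 0.565; P(Outcome=view, Channel ∈ {email, search, direct}) = 0.008 + 0.026 + 0.053 = 0.087.
P(Outcome=view | Channel ∈ {email, search, direct}) = 0.087/0.565 = 0.1540.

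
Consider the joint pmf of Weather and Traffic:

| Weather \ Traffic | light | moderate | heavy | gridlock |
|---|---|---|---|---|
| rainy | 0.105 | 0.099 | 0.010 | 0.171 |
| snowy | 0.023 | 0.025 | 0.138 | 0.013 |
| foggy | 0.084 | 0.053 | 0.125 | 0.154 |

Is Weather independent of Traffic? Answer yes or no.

no

P(Weather=rainy) = 0.385 and P(Traffic=heavy) = 0.273, so their product is 0.10511, but P(Weather=rainy, Traffic=heavy) = 0.010. Since these differ, Weather and Traffic are not independent.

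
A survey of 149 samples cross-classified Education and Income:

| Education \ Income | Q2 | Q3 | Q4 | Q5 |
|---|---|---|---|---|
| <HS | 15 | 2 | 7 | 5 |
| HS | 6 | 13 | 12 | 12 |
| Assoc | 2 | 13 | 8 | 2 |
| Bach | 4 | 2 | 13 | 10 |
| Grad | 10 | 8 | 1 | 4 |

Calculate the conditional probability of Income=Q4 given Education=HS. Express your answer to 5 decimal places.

Total with Education=HS: 6 + 13 + 12 + 12 = 43.
P(Income=Q4 | Education=HS) = 12/43 = 0.27907.

0.27907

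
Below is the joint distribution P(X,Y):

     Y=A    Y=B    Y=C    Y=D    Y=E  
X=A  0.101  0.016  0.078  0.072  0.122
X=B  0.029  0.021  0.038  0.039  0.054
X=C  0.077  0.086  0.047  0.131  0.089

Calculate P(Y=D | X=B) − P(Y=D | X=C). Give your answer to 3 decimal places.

-0.089

P(X=B) = 0.029 + 0.021 + 0.038 + 0.039 + 0.054 = 0.181; P(Y=D | X=B) = 0.039/0.181 = 0.2155.
P(X=C) = 0.077 + 0.086 + 0.047 + 0.131 + 0.089 = 0.430; P(Y=D | X=C) = 0.131/0.430 = 0.3047.
Difference = -0.089.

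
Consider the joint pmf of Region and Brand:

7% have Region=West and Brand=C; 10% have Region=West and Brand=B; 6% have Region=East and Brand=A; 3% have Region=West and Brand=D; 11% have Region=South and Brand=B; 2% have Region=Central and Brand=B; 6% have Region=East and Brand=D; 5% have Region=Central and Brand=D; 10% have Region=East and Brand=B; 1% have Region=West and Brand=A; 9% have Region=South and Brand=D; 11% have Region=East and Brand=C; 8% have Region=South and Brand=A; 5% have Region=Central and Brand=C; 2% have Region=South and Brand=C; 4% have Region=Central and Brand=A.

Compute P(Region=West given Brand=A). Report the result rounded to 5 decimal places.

0.05263

P(Brand=A) = 0.08 + 0.06 + 0.01 + 0.04 = 0.19.
P(Region=West | Brand=A) = 0.01/0.19 = 0.05263.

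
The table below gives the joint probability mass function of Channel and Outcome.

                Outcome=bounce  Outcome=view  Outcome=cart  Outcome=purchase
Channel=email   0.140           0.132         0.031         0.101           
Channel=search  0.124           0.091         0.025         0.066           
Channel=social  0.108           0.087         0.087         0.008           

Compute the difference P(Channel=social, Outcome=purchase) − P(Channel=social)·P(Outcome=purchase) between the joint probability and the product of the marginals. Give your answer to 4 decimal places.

-0.0428

P(Channel=social) = 0.108 + 0.087 + 0.087 + 0.008 = 0.290.
P(Outcome=purchase) = 0.101 + 0.066 + 0.008 = 0.175.
P(Channel=social, Outcome=purchase) − P(Channel=social)P(Outcome=purchase) = 0.008 − 0.290×0.175 = -0.0428.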